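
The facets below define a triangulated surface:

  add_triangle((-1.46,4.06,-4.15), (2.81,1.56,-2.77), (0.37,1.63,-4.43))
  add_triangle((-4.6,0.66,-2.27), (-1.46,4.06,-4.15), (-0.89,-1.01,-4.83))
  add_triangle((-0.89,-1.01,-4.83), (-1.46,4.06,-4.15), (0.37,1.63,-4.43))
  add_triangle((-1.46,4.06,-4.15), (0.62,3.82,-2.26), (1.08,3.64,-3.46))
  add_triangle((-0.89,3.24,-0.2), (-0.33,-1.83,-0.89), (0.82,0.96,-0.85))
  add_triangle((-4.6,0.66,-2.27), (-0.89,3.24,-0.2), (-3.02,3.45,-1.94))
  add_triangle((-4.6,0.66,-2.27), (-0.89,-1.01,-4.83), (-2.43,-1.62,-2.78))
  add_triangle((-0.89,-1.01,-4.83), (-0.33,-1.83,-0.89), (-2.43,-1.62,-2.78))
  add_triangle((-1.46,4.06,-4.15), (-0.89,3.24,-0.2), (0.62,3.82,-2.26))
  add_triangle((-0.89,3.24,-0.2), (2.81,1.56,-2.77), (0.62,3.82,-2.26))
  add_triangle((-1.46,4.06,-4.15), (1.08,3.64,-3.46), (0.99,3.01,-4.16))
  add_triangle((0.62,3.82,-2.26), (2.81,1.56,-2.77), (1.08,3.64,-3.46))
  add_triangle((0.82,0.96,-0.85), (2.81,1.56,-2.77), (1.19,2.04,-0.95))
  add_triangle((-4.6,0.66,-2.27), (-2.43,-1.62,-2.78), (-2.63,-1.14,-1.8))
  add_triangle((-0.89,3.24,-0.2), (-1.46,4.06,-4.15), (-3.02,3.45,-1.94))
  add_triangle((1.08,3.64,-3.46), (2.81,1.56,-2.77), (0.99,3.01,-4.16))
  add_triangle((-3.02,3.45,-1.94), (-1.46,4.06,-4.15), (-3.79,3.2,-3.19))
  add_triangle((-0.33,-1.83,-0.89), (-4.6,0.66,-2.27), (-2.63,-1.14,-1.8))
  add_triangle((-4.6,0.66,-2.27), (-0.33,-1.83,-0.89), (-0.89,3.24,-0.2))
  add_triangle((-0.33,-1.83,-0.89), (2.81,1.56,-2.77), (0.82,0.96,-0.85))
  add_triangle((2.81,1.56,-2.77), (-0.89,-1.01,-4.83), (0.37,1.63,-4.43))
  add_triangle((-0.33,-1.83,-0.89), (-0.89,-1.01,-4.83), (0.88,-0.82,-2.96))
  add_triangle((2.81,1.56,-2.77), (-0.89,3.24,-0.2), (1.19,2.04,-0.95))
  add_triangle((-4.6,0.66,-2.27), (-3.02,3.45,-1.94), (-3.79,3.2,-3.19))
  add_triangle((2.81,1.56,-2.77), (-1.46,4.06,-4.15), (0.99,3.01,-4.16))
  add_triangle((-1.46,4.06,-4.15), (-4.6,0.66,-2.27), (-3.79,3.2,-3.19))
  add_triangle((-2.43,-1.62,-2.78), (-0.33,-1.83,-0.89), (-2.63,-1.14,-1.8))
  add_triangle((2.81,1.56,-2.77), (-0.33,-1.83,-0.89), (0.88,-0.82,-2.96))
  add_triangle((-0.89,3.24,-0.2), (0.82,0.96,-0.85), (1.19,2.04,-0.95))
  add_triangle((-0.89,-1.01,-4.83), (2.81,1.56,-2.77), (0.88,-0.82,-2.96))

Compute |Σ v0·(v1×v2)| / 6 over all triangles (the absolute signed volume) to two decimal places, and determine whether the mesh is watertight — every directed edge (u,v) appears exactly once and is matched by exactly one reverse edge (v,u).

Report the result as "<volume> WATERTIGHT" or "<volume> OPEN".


Per-triangle v0·(v1×v2)/6:
  t1: +5.5440
  t2: +15.9533
  t3: +6.1367
  t4: +2.3070
  t5: -0.9425
  t6: +1.6262
  t7: +5.2482
  t8: +2.3990
  t9: +3.8919
  t10: +1.1298
  t11: +2.1167
  t12: +1.5515
  t13: -0.0797
  t14: +1.0811
  t15: +4.0421
  t16: +1.7738
  t17: +2.7358
  t18: -0.1231
  t19: -1.3908
  t20: -0.3194
  t21: +4.7901
  t22: +1.9132
  t23: +1.0860
  t24: +2.1365
  t25: -0.8227
  t26: +3.0881
  t27: +0.6609
  t28: +0.8691
  t29: -0.2652
  t30: +2.9921
Σ = +71.1296 → |volume| = 71.13

Directed edges: 90 total, each appears once with its reverse present → watertight.

71.13 WATERTIGHT


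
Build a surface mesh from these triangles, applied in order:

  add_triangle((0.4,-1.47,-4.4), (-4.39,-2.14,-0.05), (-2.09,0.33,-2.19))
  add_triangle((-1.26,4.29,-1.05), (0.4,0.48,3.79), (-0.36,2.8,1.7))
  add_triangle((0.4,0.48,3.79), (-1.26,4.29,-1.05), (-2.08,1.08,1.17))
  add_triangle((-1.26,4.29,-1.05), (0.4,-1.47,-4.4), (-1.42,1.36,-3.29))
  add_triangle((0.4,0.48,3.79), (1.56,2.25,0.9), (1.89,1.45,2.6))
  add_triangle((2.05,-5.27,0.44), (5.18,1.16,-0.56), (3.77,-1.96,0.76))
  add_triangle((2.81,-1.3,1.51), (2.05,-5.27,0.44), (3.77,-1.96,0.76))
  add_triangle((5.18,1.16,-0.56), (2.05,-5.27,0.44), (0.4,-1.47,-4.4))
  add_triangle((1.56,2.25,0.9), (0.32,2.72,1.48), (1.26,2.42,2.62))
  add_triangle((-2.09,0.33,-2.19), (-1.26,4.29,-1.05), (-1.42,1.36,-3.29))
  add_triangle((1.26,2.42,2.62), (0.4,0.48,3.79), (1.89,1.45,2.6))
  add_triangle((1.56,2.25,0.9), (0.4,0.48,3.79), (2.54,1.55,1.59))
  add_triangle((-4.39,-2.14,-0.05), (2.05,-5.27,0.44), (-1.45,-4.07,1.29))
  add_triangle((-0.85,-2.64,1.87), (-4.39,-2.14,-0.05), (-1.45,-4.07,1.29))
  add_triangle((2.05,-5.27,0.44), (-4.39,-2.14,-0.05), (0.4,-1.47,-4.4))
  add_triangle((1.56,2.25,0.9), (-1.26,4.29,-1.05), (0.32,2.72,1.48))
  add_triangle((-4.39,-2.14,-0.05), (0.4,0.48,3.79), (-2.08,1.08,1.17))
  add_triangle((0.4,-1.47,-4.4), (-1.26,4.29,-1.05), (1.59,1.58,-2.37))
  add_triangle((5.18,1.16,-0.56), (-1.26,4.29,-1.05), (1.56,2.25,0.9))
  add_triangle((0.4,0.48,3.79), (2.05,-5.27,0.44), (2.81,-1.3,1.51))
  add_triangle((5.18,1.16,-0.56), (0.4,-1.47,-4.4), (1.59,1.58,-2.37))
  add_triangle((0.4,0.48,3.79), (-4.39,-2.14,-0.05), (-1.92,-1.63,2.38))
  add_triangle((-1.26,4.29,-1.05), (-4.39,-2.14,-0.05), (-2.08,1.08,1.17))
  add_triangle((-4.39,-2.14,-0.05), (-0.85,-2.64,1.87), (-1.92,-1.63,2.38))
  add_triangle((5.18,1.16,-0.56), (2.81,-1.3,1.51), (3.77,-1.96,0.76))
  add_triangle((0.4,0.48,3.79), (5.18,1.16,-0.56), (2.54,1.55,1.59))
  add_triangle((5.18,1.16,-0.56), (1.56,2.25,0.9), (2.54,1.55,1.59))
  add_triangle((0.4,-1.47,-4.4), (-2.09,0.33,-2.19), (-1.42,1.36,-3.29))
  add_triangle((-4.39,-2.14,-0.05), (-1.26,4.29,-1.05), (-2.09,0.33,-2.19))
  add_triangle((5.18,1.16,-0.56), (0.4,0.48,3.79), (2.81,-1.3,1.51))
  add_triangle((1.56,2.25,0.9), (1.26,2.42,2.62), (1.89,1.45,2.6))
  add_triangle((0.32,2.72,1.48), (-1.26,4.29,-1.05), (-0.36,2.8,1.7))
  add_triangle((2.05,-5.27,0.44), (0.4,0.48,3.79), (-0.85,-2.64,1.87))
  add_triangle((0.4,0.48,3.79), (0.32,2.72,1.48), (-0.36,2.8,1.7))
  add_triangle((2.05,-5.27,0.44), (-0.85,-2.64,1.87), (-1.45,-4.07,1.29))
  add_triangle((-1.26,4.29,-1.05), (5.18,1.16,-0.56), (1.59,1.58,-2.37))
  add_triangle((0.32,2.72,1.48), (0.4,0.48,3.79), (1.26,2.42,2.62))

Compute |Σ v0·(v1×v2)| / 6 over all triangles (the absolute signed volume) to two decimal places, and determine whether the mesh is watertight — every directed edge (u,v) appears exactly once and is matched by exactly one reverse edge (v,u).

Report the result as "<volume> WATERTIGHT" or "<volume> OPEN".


Per-triangle v0·(v1×v2)/6:
  t1: +6.9857
  t2: +0.3692
  t3: +5.4798
  t4: +3.4061
  t5: -1.1427
  t6: +4.1731
  t7: +2.4952
  t8: +22.4398
  t9: +0.9086
  t10: +2.6750
  t11: +1.4348
  t12: +1.9527
  t13: +4.9678
  t14: +2.4978
  t15: +20.7115
  t16: +2.2467
  t17: +5.5506
  t18: +7.0355
  t19: +6.1647
  t20: +7.0297
  t21: +7.5632
  t22: +2.4232
  t23: +5.8699
  t24: +2.9567
  t25: +2.4465
  t26: +2.6186
  t27: +2.1544
  t28: +2.7897
  t29: +6.7508
  t30: +6.9960
  t31: +0.8646
  t32: +1.1989
  t33: +7.1643
  t34: +1.1304
  t35: +2.8283
  t36: +7.4232
  t37: +1.3573
Σ = +171.9173 → |volume| = 171.92

Directed edges: 111 total; 3 unmatched, e.g. (-1.92,-1.63,2.38)→(0.4,0.48,3.79) → open.

171.92 OPEN


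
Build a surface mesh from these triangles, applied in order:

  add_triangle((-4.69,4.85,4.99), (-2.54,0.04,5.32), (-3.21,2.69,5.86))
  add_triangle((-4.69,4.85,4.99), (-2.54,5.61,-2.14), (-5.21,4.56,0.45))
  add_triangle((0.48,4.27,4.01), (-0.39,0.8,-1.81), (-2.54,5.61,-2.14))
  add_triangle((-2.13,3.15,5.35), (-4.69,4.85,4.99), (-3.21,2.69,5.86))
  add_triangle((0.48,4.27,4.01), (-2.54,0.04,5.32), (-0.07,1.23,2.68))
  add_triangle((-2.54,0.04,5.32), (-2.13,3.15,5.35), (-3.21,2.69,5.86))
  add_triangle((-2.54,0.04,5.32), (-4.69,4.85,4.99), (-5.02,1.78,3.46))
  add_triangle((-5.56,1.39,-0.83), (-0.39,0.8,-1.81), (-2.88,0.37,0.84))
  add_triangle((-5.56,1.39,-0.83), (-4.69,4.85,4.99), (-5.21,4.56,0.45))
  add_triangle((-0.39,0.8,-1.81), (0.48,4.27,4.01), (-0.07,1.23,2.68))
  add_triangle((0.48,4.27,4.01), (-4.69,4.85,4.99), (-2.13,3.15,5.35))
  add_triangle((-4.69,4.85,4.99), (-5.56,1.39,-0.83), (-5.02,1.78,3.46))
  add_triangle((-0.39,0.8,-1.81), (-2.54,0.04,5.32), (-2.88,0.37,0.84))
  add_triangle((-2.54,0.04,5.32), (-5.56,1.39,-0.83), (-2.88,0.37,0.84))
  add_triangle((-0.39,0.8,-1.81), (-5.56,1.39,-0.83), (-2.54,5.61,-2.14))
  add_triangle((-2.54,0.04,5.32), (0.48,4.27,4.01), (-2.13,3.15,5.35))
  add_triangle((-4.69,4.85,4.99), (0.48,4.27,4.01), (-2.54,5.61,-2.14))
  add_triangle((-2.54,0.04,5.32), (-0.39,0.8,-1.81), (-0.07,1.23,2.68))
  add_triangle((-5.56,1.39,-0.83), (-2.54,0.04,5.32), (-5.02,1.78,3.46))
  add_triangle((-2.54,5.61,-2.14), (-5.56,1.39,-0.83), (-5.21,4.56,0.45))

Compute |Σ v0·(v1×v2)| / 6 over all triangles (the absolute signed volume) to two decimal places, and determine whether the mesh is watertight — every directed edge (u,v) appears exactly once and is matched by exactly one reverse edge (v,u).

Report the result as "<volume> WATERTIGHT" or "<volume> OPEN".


Per-triangle v0·(v1×v2)/6:
  t1: +3.6549
  t2: +15.0106
  t3: +3.2490
  t4: +3.3277
  t5: +1.9784
  t6: +2.1320
  t7: +10.7830
  t8: -0.2585
  t9: +12.9924
  t10: -0.9005
  t11: +8.1416
  t12: +11.5766
  t13: -1.3839
  t14: +1.1482
  t15: +6.9297
  t16: +5.0074
  t17: +28.5839
  t18: -2.2180
  t19: +5.0936
  t20: +10.9754
Σ = +125.8234 → |volume| = 125.82

Directed edges: 60 total, each appears once with its reverse present → watertight.

125.82 WATERTIGHT


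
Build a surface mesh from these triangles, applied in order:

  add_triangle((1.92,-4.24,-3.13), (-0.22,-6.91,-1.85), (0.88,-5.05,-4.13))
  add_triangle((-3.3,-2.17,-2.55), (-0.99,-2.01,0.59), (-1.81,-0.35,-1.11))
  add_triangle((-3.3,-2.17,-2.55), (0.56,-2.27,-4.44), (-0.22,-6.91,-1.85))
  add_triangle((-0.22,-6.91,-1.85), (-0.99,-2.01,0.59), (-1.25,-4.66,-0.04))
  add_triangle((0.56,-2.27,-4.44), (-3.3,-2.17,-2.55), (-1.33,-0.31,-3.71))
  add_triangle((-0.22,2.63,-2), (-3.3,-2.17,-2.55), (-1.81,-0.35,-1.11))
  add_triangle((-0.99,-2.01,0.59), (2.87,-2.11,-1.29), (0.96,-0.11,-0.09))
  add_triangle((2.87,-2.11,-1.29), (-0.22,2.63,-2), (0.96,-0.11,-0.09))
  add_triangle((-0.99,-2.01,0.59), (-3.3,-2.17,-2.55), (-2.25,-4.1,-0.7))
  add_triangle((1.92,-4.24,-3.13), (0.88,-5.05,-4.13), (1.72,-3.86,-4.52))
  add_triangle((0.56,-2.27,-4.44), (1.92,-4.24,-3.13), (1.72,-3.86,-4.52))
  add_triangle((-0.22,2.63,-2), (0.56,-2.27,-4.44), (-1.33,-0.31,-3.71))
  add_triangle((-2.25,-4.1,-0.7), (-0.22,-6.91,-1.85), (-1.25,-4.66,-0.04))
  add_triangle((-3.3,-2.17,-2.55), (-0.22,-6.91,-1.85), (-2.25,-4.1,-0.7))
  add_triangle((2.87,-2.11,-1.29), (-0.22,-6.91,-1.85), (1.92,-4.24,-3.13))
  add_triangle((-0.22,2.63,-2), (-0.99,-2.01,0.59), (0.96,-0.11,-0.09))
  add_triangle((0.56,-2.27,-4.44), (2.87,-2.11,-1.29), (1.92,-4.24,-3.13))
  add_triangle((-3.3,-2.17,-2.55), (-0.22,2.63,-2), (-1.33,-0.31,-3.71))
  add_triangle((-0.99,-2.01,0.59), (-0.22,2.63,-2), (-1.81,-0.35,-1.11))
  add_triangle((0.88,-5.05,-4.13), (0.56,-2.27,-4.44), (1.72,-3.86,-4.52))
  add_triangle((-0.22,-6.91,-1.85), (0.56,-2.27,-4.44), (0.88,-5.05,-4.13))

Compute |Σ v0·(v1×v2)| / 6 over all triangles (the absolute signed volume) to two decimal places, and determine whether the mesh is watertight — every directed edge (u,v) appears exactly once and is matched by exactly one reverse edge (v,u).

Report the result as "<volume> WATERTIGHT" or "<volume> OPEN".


60.74 OPEN

Per-triangle v0·(v1×v2)/6:
  t1: +4.1835
  t2: +0.8419
  t3: +15.6934
  t4: +0.1434
  t5: +5.4051
  t6: +1.2862
  t7: +0.4886
  t8: +1.0013
  t9: +1.1766
  t10: +1.6528
  t11: -0.4978
  t12: +4.3050
  t13: +2.4431
  t14: +6.2860
  t15: +5.0318
  t16: -0.4793
  t17: +3.6514
  t18: +3.5251
  t19: -0.0580
  t20: +2.0888
  t21: +2.5706
Σ = +60.7393 → |volume| = 60.74

Directed edges: 63 total; 9 unmatched, e.g. (-0.22,-6.91,-1.85)→(-0.99,-2.01,0.59) → open.


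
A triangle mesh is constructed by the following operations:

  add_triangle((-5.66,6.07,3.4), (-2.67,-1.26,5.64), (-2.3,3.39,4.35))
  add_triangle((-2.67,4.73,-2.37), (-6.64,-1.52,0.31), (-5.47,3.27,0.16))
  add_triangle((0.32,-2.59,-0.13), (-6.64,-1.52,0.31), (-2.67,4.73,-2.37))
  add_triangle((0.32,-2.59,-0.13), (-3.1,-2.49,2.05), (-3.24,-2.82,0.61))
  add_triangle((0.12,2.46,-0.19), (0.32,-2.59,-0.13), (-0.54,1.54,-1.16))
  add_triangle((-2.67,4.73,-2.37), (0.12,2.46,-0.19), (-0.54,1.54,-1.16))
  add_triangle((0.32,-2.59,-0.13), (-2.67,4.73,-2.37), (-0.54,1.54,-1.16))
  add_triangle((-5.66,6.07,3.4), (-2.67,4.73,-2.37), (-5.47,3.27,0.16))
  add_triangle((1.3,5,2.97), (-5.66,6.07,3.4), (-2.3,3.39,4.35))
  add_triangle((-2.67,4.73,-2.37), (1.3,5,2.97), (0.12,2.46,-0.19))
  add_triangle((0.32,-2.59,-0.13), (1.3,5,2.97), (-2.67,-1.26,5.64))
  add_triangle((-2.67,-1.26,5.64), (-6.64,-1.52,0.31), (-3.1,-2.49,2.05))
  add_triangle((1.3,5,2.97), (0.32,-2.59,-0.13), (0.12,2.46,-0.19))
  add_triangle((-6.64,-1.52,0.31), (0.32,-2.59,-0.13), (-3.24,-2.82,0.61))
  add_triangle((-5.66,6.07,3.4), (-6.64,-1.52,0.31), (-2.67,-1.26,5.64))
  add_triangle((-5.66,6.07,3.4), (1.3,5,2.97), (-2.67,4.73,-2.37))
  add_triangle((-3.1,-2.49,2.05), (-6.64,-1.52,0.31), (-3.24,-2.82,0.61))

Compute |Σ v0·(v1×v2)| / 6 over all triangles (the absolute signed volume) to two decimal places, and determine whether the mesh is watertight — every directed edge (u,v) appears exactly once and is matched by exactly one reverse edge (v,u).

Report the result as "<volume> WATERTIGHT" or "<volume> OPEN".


173.18 OPEN

Per-triangle v0·(v1×v2)/6:
  t1: +15.0620
  t2: +11.9208
  t3: +8.0327
  t4: +2.2635
  t5: +0.2737
  t6: +0.7325
  t7: +0.7203
  t8: +15.2366
  t9: +14.6374
  t10: +3.1235
  t11: +8.0379
  t12: +9.4987
  t13: +0.7571
  t14: +1.6167
  t15: +47.2089
  t16: +30.5745
  t17: +3.4783
Σ = +173.1752 → |volume| = 173.18

Directed edges: 51 total; 9 unmatched, e.g. (-2.67,-1.26,5.64)→(-2.3,3.39,4.35) → open.


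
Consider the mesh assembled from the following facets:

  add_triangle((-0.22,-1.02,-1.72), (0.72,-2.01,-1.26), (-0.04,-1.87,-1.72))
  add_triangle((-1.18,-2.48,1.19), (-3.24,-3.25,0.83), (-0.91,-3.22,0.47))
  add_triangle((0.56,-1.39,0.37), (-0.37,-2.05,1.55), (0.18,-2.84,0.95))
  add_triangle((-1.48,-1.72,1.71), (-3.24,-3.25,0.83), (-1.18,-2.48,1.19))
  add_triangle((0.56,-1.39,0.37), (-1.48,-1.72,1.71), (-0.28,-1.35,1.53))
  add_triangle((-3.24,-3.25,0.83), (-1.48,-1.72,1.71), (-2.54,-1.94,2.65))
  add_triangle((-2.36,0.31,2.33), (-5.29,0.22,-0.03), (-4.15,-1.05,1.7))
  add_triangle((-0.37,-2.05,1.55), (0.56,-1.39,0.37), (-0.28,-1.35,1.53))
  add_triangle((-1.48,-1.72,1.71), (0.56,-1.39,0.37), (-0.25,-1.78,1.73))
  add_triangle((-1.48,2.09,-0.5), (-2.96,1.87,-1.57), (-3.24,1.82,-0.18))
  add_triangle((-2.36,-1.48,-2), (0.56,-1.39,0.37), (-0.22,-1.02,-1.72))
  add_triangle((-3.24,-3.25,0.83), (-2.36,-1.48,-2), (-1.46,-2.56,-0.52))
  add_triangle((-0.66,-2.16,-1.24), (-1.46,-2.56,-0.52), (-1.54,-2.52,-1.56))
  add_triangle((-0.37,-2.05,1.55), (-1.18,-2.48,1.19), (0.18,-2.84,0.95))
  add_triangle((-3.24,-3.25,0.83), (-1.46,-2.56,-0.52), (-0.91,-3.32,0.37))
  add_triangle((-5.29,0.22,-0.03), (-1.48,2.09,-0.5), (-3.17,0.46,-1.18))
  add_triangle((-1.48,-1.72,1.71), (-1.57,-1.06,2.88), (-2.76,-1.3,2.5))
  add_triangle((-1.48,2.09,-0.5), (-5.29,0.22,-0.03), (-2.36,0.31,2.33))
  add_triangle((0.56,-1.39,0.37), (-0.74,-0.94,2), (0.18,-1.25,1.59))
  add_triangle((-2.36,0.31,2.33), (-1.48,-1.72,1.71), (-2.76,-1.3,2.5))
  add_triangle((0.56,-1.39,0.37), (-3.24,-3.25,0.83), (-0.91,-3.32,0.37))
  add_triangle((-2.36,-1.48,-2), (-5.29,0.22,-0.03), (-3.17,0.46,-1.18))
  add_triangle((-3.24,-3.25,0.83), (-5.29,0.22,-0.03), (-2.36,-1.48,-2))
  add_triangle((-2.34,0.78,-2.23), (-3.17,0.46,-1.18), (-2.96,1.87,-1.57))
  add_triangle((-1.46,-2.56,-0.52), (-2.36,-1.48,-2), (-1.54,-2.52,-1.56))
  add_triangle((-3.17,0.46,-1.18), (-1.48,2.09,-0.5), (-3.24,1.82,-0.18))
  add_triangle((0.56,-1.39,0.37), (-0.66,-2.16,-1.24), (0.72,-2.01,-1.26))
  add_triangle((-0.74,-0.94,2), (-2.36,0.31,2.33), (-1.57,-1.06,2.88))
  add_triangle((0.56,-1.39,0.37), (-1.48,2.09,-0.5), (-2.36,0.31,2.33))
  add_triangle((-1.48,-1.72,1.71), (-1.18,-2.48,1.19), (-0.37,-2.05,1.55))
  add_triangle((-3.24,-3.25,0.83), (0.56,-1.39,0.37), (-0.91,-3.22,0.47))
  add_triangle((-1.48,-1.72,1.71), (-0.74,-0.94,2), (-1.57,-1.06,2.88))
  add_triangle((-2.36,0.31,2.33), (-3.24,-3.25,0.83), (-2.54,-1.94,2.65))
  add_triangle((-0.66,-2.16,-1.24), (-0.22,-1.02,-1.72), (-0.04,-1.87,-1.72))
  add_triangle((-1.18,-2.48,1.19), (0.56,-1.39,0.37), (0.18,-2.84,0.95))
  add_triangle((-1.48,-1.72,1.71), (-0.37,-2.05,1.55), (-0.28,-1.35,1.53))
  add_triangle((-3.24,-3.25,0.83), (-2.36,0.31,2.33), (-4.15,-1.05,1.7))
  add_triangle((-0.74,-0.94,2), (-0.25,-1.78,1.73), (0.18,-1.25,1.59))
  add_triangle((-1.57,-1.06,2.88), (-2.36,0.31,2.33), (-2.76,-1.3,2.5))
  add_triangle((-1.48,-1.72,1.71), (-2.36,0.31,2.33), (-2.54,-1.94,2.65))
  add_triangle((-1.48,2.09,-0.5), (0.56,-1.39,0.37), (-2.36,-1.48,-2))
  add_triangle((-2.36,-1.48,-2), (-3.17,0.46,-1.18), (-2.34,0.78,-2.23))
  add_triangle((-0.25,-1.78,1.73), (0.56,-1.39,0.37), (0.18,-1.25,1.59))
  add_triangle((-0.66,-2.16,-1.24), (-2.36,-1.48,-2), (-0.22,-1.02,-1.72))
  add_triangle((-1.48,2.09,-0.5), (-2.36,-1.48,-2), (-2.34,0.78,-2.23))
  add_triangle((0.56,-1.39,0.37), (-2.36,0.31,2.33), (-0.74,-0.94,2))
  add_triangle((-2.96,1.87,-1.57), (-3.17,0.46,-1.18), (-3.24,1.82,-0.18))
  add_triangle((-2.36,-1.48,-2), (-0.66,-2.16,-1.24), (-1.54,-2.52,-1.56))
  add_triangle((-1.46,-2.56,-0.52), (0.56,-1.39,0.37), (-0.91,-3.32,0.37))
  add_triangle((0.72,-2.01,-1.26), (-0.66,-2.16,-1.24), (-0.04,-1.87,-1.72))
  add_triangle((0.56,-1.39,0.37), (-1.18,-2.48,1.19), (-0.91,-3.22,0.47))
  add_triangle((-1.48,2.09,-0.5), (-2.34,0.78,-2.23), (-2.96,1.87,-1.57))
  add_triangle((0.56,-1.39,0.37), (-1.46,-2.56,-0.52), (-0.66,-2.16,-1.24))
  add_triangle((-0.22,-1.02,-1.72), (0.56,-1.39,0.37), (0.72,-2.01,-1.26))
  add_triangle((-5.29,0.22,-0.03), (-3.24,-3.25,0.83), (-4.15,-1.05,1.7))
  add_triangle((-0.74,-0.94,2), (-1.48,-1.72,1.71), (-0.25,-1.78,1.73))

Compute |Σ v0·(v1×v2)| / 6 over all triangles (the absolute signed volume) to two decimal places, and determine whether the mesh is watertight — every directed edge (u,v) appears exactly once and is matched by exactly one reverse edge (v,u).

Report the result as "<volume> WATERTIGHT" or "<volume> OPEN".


Per-triangle v0·(v1×v2)/6:
  t1: +0.1496
  t2: +0.9402
  t3: +0.1706
  t4: +0.8188
  t5: -0.3503
  t6: +0.6910
  t7: +2.8479
  t8: +0.1326
  t9: +0.3518
  t10: +0.9085
  t11: -1.0140
  t12: +1.9691
  t13: +0.2909
  t14: +0.4617
  t15: +1.2431
  t16: +1.9359
  t17: +0.6315
  t18: +4.2828
  t19: -0.1947
  t20: -0.3321
  t21: +0.5232
  t22: +2.1916
  t23: +7.1089
  t24: +0.9253
  t25: +0.6034
  t26: -0.9803
  t27: +0.5986
  t28: +0.0896
  t29: -0.3274
  t30: +0.3762
  t31: -0.3900
  t32: +0.2370
  t33: +2.3241
  t34: +0.1957
  t35: -0.0204
  t36: +0.1984
  t37: +1.9795
  t38: +0.1823
  t39: +0.9817
  t40: +0.1154
  t41: -0.3924
  t42: +1.5695
  t43: +0.1875
  t44: +0.8171
  t45: -0.9599
  t46: -0.2808
  t47: +1.1148
  t48: +0.2410
  t49: +0.3291
  t50: +0.2902
  t51: +0.4664
  t52: +0.4653
  t53: +0.6216
  t54: -0.2210
  t55: +4.2289
  t56: +0.3922
Σ = +41.7175 → |volume| = 41.72

Directed edges: 168 total, each appears once with its reverse present → watertight.

41.72 WATERTIGHT


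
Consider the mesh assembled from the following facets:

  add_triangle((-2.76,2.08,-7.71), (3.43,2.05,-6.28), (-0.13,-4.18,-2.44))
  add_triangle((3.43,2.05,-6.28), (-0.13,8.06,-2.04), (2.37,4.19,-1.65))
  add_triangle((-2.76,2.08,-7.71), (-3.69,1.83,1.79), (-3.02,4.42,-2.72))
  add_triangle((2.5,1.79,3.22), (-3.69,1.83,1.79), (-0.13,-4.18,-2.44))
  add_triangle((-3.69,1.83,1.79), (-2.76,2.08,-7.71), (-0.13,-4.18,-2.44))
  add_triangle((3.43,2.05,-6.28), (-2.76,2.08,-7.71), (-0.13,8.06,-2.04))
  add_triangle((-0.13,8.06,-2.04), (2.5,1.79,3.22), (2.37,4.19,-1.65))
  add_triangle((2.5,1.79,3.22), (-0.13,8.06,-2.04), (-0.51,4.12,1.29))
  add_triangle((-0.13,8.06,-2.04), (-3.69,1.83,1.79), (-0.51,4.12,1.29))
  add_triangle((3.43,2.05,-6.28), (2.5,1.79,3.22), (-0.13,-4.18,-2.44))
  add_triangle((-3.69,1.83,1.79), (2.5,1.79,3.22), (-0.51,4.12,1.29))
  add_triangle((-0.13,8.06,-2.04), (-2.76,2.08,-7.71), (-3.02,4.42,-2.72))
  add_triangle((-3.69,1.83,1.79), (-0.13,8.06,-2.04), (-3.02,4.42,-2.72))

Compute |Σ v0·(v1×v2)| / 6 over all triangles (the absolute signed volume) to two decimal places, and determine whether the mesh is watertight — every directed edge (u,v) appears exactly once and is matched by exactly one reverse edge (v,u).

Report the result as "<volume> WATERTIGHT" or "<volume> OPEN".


Per-triangle v0·(v1×v2)/6:
  t1: +35.6416
  t2: +16.1224
  t3: +14.4321
  t4: +6.9069
  t5: +24.7155
  t6: +54.5186
  t7: +14.0300
  t8: +10.1132
  t9: +10.1283
  t10: +17.8328
  t11: +8.5994
  t12: +22.5900
  t13: +16.7990
Σ = +252.4299 → |volume| = 252.43

Directed edges: 39 total; 3 unmatched, e.g. (2.37,4.19,-1.65)→(3.43,2.05,-6.28) → open.

252.43 OPEN


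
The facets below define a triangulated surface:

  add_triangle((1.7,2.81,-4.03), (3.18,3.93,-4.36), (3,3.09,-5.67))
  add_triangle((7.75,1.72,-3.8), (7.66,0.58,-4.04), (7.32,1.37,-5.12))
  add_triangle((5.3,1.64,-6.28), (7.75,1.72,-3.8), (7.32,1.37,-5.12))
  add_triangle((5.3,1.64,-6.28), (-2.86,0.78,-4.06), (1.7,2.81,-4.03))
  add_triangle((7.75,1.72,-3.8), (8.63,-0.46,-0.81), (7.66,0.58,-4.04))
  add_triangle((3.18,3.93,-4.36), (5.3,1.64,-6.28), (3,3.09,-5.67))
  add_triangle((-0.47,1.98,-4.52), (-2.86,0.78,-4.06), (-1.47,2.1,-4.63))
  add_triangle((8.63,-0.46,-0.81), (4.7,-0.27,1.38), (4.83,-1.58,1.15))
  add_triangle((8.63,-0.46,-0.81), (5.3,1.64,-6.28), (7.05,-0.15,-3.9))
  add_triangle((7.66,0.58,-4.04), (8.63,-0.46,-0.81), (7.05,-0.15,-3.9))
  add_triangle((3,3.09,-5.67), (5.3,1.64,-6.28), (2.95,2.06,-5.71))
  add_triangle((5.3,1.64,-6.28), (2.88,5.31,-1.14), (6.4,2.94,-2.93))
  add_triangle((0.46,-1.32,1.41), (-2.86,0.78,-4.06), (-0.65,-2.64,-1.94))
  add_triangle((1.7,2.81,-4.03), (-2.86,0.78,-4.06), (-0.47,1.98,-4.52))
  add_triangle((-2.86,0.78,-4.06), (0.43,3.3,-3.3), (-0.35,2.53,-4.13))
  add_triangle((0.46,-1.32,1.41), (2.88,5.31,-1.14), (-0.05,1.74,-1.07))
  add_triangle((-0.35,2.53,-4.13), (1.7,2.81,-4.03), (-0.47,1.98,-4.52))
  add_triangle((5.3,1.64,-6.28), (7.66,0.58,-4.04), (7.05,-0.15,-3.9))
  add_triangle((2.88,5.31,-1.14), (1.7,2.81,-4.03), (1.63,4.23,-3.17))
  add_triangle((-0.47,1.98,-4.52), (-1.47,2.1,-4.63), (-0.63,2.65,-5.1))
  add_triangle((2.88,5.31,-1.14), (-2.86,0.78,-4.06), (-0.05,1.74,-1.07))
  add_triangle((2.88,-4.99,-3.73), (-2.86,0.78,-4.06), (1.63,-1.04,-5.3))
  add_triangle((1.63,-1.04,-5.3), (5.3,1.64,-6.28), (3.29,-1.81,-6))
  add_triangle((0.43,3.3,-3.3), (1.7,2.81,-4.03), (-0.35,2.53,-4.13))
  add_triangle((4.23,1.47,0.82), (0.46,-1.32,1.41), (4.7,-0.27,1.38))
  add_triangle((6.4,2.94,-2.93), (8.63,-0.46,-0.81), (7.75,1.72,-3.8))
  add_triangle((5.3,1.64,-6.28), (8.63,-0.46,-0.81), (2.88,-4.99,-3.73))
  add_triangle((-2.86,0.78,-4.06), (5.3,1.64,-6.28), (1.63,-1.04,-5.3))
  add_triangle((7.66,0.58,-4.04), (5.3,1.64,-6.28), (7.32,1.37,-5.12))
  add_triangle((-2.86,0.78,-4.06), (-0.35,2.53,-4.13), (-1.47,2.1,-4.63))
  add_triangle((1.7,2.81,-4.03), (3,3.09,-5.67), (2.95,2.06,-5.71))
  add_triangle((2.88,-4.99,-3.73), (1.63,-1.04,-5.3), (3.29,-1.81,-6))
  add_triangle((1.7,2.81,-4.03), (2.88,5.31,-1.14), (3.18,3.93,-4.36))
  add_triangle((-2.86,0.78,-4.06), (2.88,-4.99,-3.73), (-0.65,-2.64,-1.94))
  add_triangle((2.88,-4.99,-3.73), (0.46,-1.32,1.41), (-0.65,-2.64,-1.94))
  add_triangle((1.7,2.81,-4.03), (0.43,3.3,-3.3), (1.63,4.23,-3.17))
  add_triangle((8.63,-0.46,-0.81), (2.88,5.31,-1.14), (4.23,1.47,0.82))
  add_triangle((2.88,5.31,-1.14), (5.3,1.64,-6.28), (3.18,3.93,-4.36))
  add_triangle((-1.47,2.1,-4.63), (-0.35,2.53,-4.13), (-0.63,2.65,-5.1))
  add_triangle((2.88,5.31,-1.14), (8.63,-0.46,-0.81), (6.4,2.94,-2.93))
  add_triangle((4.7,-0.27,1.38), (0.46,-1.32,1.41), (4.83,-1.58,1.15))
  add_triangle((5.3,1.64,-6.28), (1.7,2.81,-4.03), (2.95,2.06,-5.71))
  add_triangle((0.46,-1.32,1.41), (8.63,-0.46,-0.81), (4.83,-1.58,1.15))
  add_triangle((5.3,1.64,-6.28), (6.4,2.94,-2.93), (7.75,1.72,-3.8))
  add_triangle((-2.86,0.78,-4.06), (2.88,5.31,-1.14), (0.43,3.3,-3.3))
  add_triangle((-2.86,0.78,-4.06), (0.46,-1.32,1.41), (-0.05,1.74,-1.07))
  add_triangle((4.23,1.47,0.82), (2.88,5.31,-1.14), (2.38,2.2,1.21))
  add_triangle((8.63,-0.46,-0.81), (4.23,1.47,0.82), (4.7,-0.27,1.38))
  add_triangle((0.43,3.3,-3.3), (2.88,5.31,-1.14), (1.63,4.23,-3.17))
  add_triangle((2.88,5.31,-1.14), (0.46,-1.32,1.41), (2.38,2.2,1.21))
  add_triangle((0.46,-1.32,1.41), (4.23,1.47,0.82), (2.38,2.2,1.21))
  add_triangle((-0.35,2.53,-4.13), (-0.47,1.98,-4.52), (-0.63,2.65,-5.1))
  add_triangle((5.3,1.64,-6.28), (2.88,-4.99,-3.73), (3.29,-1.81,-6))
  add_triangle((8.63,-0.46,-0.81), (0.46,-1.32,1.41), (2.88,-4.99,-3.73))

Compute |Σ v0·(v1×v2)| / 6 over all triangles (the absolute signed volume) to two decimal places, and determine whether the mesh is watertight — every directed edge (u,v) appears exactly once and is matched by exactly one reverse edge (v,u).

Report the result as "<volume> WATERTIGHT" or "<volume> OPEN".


Per-triangle v0·(v1×v2)/6:
  t1: +1.1412
  t2: +2.1212
  t3: +2.1274
  t4: +12.0635
  t5: +5.8216
  t6: +4.3742
  t7: +0.8755
  t8: +3.4194
  t9: -7.0767
  t10: +3.5247
  t11: +2.0852
  t12: +16.2373
  t13: +1.5958
  t14: -0.3245
  t15: +1.3801
  t16: +0.2660
  t17: +1.0882
  t18: +3.3295
  t19: +2.3666
  t20: +0.3044
  t21: +1.3998
  t22: +13.0404
  t23: +5.5480
  t24: +1.6298
  t25: +1.2832
  t26: +7.3542
  t27: +49.7929
  t28: +15.1160
  t29: +1.6376
  t30: +0.0088
  t31: +0.4709
  t32: +4.4656
  t33: +2.6322
  t34: +8.4605
  t35: +4.3243
  t36: +1.5015
  t37: +11.6846
  t38: +8.2246
  t39: +0.2515
  t40: +14.2001
  t41: +1.5726
  t42: -2.4253
  t43: +0.2232
  t44: +7.3504
  t45: +2.8452
  t46: +0.0541
  t47: +3.9181
  t48: +4.4752
  t49: +1.1986
  t50: -0.5675
  t51: +2.0595
  t52: +0.0790
  t53: +10.1251
  t54: +16.5555
Σ = +257.2110 → |volume| = 257.21

Directed edges: 162 total, each appears once with its reverse present → watertight.

257.21 WATERTIGHT


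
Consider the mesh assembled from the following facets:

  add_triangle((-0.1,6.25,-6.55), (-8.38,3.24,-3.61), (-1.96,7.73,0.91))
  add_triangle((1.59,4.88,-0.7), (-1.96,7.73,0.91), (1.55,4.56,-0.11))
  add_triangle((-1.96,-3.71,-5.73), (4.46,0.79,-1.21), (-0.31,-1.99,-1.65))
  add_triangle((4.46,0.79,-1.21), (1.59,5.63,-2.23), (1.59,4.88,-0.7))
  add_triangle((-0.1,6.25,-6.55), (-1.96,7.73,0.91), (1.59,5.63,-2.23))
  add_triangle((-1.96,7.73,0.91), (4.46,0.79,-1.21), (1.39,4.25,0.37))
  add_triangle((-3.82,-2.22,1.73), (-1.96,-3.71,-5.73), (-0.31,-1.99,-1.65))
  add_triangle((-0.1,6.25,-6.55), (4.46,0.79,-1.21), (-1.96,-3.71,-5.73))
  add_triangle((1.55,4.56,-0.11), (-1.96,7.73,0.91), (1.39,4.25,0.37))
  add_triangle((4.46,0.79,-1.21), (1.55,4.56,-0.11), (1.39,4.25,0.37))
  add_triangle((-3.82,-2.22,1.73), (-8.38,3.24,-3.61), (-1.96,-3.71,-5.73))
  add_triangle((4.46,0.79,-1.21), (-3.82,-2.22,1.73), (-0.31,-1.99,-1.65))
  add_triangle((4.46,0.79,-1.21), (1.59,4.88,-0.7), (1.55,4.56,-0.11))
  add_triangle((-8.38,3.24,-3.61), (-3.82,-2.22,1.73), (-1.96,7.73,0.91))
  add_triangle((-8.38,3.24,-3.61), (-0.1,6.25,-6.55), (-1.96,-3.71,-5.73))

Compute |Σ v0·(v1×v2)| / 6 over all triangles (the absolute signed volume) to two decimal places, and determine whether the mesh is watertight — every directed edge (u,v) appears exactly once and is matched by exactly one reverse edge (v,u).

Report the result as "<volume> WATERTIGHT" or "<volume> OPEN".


339.33 OPEN

Per-triangle v0·(v1×v2)/6:
  t1: +78.5825
  t2: +2.0874
  t3: +4.6723
  t4: +5.0800
  t5: +22.7906
  t6: -3.3599
  t7: +4.6947
  t8: +45.6143
  t9: +1.6019
  t10: +1.4558
  t11: +46.2905
  t12: +2.9872
  t13: +1.9171
  t14: +41.9295
  t15: +82.9873
Σ = +339.3312 → |volume| = 339.33

Directed edges: 45 total; 9 unmatched, e.g. (1.59,4.88,-0.7)→(-1.96,7.73,0.91) → open.


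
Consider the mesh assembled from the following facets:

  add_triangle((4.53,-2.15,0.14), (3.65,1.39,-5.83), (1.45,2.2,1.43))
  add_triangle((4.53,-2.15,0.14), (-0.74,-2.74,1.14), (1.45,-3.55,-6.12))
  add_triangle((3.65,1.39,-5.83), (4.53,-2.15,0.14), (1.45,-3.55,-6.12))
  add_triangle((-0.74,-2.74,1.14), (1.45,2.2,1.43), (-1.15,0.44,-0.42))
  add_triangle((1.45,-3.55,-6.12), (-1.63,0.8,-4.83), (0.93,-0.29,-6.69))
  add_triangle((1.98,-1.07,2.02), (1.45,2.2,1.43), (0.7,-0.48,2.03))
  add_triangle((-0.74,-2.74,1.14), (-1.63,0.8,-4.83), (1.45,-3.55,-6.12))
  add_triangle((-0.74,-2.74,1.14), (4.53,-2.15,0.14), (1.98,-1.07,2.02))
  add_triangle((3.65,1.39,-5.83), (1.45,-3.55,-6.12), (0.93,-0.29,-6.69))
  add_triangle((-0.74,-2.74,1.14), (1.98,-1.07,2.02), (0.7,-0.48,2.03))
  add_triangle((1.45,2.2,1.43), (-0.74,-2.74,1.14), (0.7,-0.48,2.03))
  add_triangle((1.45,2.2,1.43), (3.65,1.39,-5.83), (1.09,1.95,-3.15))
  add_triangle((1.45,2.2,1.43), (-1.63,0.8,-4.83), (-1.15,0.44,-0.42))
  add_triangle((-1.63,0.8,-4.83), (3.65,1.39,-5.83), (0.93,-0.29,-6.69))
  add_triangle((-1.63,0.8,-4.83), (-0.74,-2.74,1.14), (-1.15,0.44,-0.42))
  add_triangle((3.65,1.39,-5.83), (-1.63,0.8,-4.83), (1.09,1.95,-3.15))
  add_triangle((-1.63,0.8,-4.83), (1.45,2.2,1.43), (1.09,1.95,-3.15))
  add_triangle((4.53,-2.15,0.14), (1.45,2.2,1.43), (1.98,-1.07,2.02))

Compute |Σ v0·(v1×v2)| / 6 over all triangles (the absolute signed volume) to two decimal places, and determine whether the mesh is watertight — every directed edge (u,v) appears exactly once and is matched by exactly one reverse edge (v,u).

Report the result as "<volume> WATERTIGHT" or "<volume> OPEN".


Per-triangle v0·(v1×v2)/6:
  t1: +16.2242
  t2: +16.9004
  t3: +27.3731
  t4: +1.2664
  t5: +7.7545
  t6: +1.2939
  t7: +11.3514
  t8: +4.4572
  t9: +11.4973
  t10: +1.2998
  t11: +0.1732
  t12: +4.9102
  t13: +2.2664
  t14: +7.4112
  t15: +2.4061
  t16: +5.7232
  t17: +3.1113
  t18: +4.4076
Σ = +129.8273 → |volume| = 129.83

Directed edges: 54 total, each appears once with its reverse present → watertight.

129.83 WATERTIGHT


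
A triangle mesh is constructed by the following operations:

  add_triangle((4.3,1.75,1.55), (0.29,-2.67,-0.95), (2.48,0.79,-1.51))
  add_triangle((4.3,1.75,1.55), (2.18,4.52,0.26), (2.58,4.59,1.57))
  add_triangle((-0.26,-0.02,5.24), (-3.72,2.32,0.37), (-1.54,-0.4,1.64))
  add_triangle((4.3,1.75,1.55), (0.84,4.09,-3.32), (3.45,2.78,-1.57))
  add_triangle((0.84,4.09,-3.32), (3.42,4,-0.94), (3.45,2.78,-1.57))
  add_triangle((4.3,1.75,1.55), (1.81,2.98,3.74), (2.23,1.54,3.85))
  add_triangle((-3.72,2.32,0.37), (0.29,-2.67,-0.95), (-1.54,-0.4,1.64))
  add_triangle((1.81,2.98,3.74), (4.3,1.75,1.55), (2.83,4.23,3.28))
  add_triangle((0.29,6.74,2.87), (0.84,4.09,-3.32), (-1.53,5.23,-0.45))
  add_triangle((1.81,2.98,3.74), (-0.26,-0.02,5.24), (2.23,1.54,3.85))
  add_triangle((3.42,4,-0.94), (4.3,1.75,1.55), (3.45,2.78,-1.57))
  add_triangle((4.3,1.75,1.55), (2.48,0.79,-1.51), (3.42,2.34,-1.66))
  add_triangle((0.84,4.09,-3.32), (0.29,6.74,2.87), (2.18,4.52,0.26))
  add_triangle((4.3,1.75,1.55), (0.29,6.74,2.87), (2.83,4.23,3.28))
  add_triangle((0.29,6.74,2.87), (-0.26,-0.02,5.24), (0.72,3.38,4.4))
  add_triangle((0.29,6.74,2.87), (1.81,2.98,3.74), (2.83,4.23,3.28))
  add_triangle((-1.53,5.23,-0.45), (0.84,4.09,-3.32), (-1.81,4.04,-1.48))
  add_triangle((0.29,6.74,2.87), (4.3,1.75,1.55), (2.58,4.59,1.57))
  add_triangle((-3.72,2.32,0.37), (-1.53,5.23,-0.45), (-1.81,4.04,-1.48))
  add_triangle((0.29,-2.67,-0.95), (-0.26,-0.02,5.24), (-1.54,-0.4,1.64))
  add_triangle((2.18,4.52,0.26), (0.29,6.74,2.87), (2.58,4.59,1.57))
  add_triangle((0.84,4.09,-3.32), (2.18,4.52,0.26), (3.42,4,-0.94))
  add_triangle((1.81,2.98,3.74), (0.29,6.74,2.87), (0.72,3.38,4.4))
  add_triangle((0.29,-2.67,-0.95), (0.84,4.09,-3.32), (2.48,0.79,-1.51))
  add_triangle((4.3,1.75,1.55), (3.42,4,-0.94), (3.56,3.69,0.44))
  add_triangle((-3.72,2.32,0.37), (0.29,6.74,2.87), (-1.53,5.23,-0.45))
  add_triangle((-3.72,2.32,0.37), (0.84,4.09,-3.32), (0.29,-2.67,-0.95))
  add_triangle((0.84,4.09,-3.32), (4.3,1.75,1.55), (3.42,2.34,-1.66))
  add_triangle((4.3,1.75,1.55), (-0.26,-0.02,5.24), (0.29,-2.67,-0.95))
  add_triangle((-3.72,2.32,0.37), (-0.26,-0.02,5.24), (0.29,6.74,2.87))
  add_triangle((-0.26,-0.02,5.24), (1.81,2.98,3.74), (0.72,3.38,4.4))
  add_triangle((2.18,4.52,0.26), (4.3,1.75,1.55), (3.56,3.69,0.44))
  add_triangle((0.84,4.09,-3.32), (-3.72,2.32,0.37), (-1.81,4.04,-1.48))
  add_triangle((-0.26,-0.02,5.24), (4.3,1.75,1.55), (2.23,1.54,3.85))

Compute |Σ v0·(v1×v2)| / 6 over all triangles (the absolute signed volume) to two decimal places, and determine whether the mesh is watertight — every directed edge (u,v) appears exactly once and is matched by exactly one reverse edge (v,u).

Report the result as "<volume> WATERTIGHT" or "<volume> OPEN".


163.21 OPEN

Per-triangle v0·(v1×v2)/6:
  t1: +4.6376
  t2: +3.0002
  t3: +4.2300
  t4: -3.9854
  t5: +3.3113
  t6: +3.4980
  t7: +3.0715
  t8: +3.1781
  t9: +11.9757
  t10: +3.6215
  t11: +3.1165
  t12: +2.0881
  t13: +10.0476
  t14: +4.6240
  t15: +4.2494
  t16: +4.5567
  t17: +3.6352
  t18: +3.9787
  t19: +3.3138
  t20: +3.4894
  t21: +3.5977
  t22: +4.9912
  t23: +3.9985
  t24: +4.4287
  t25: +1.9137
  t26: +10.2687
  t27: +7.6298
  t28: +5.3088
  t29: +10.5924
  t30: +22.7009
  t31: +3.4662
  t32: +1.3509
  t33: +1.0929
  t34: +2.2302
Σ = +163.2086 → |volume| = 163.21

Directed edges: 102 total; 6 unmatched, e.g. (2.48,0.79,-1.51)→(3.42,2.34,-1.66) → open.


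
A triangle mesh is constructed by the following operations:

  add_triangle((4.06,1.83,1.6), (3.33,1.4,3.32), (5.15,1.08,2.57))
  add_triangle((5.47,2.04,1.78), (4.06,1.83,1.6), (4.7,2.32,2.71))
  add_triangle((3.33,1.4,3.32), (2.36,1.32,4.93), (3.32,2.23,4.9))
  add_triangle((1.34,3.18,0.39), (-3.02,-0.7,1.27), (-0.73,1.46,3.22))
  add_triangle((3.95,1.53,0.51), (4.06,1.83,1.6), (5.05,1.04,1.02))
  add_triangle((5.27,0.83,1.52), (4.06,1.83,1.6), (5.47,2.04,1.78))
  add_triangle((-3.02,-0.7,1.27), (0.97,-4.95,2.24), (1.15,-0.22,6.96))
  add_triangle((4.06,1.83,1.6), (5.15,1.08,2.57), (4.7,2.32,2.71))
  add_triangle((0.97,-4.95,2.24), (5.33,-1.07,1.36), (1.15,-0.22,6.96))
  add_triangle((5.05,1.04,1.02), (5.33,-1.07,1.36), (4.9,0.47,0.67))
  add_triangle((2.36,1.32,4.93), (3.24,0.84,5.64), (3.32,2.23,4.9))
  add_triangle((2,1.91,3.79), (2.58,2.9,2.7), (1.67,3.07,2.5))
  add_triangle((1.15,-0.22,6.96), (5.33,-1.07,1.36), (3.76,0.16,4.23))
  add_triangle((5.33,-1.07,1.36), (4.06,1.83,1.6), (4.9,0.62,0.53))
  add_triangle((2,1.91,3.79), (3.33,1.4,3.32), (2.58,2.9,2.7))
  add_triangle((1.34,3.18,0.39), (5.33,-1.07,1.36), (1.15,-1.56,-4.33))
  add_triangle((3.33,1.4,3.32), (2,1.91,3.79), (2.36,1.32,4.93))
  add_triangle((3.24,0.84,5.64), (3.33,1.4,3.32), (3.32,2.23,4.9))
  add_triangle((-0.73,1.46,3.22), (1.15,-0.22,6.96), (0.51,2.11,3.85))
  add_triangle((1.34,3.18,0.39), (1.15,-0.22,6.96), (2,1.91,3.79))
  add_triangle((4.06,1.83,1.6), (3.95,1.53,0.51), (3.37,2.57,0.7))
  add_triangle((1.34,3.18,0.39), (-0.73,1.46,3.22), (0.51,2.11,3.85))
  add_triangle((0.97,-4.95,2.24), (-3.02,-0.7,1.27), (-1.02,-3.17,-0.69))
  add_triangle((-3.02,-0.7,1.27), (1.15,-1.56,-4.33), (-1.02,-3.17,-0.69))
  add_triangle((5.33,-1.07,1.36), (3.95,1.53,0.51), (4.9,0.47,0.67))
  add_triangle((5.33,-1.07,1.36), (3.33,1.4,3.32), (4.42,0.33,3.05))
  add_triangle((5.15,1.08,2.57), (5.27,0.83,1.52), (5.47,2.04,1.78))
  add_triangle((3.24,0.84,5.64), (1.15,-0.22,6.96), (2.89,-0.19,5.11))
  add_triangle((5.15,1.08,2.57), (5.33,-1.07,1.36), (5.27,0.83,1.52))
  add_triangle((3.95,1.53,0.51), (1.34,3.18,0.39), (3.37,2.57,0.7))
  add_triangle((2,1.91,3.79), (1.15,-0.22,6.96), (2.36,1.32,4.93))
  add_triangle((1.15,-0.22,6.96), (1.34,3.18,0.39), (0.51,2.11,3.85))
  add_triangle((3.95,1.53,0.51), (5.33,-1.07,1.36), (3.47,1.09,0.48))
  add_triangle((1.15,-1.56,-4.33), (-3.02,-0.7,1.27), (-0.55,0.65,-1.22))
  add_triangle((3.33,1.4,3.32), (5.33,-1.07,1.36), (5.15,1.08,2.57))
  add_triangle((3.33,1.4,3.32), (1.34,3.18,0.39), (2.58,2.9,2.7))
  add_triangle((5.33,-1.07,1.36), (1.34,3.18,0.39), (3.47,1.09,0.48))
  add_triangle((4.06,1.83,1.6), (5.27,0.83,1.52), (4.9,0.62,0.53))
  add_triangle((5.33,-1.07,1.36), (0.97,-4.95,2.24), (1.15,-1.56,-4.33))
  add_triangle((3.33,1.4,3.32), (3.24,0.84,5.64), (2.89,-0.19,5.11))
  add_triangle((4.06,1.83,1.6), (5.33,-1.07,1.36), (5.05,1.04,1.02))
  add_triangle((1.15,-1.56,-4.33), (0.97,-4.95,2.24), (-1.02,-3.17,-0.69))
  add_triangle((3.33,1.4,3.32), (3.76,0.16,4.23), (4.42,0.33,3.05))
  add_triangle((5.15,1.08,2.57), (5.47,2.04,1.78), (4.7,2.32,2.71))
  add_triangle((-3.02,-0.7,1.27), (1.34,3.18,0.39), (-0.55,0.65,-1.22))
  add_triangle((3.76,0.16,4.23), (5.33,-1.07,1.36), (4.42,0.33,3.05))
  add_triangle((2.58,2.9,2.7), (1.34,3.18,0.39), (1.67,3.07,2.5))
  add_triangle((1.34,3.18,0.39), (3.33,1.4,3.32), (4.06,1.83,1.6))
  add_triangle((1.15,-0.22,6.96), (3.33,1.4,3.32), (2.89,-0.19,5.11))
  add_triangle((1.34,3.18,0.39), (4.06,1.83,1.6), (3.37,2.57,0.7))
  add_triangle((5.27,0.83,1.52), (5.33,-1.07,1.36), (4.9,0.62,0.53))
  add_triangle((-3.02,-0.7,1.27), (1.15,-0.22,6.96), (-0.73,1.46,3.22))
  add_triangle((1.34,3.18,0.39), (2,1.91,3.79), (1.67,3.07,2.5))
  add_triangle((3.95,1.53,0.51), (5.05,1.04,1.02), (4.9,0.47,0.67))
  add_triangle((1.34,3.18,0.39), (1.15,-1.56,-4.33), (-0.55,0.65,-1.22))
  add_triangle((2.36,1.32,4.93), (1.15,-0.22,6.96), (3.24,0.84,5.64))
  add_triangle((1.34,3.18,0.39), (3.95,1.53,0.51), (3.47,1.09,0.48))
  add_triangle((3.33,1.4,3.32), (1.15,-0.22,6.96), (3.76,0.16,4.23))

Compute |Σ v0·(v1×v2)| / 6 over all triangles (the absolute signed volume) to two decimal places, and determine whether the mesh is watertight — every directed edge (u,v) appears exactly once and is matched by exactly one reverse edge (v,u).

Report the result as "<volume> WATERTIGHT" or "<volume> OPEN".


171.10 WATERTIGHT

Per-triangle v0·(v1×v2)/6:
  t1: +1.6494
  t2: +0.1958
  t3: -0.9039
  t4: +3.4253
  t5: +0.7111
  t6: -0.2325
  t7: +18.7396
  t8: -0.7942
  t9: +28.1806
  t10: +0.7119
  t11: +0.9439
  t12: +0.9798
  t13: +5.3861
  t14: -2.4960
  t15: +1.7337
  t16: +14.1088
  t17: +1.2024
  t18: +1.5764
  t19: +3.0386
  t20: +2.0838
  t21: +0.8508
  t22: +1.9494
  t23: +6.8243
  t24: +4.6507
  t25: -0.5545
  t26: +0.8607
  t27: +1.0749
  t28: +2.4926
  t29: +1.7772
  t30: +0.2834
  t31: +1.2869
  t32: +3.7692
  t33: +0.0464
  t34: +2.8395
  t35: +2.3310
  t36: +1.1386
  t37: -1.3184
  t38: +0.8665
  t39: +21.8832
  t40: +1.2332
  t41: +1.6601
  t42: +8.2984
  t43: +1.4780
  t44: +1.3671
  t45: +2.4692
  t46: +1.9747
  t47: +1.0607
  t48: +3.4902
  t49: -3.6631
  t50: +0.9966
  t51: +1.4578
  t52: +6.8174
  t53: -0.6358
  t54: +0.3234
  t55: +3.0522
  t56: +2.1260
  t57: -0.0923
  t58: +4.3962
Σ = +171.1031 → |volume| = 171.10

Directed edges: 174 total, each appears once with its reverse present → watertight.


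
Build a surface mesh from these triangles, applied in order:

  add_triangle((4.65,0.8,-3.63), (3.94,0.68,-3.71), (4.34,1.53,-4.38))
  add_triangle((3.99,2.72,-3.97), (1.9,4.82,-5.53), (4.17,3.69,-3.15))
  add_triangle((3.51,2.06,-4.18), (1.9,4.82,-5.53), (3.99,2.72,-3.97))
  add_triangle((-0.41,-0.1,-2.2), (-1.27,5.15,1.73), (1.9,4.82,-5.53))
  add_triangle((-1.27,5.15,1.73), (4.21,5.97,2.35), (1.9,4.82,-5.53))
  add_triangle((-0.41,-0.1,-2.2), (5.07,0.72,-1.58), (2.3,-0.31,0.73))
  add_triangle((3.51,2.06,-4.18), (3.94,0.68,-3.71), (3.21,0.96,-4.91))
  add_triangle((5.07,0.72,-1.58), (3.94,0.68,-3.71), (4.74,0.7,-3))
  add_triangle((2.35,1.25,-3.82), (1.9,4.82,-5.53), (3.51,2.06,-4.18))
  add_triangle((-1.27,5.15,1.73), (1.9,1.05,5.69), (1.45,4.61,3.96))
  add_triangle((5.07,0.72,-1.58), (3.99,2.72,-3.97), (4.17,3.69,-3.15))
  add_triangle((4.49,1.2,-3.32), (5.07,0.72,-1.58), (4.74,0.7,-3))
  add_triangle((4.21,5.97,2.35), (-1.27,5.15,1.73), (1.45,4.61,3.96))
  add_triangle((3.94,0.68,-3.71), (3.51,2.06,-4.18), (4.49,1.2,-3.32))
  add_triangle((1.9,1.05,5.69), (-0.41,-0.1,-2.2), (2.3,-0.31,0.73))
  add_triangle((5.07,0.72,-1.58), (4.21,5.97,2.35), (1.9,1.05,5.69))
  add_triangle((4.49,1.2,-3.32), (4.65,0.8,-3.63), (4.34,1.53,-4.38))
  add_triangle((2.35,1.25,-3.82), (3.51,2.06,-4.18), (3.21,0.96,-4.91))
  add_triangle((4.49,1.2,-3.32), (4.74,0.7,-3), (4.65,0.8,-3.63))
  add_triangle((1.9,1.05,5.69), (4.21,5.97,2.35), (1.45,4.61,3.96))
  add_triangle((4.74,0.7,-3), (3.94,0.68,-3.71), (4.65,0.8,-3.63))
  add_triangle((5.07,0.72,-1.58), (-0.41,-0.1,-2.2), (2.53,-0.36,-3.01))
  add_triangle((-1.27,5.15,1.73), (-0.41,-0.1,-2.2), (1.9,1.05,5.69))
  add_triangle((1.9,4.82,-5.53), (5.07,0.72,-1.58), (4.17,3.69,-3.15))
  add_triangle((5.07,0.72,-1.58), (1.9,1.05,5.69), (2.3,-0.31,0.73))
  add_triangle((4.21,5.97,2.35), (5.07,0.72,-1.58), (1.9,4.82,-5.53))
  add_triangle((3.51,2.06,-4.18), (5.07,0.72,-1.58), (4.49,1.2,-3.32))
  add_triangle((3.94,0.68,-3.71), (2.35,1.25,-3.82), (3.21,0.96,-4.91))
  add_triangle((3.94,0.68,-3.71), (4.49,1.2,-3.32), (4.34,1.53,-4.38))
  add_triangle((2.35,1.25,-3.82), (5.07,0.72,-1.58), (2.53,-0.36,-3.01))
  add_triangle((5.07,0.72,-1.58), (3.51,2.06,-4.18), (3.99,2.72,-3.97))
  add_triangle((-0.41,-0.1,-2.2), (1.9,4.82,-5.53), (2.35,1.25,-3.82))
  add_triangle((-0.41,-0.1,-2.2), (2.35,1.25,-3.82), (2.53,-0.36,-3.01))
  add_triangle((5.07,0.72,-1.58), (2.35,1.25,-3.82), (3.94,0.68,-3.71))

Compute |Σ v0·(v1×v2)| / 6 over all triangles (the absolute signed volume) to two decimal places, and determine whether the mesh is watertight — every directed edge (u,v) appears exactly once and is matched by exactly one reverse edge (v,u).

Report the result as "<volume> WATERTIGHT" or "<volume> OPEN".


Per-triangle v0·(v1×v2)/6:
  t1: +0.3834
  t2: +4.3925
  t3: +2.4171
  t4: +8.4105
  t5: +35.7815
  t6: +1.3033
  t7: +1.5691
  t8: -0.0987
  t9: +2.4608
  t10: +7.3822
  t11: +3.7701
  t12: +0.6801
  t13: +10.9959
  t14: +1.1112
  t15: -0.7336
  t16: +26.1032
  t17: +0.4411
  t18: +0.4699
  t19: +0.2486
  t20: +11.9307
  t21: +0.0556
  t22: -1.3364
  t23: -2.0233
  t24: -5.8108
  t25: +4.3332
  t26: +36.4953
  t27: +1.0679
  t28: -0.6181
  t29: -0.5475
  t30: +3.5967
  t31: +2.0179
  t32: +4.1639
  t33: +1.8640
  t34: -1.6075
Σ = +160.6697 → |volume| = 160.67

Directed edges: 102 total, each appears once with its reverse present → watertight.

160.67 WATERTIGHT
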